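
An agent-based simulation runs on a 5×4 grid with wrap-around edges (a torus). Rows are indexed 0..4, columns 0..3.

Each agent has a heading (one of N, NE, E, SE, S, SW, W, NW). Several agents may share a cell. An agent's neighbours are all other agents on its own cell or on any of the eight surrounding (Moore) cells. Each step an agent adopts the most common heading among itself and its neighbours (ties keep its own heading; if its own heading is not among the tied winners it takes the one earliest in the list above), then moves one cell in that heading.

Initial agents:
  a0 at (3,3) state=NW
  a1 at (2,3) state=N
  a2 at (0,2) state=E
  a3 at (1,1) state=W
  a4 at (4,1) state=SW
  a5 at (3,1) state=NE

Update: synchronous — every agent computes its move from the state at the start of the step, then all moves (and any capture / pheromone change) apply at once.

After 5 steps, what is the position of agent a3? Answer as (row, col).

(1, 0)

t=1: a0@(2,2):NW a1@(1,3):N a2@(0,3):E a3@(1,0):W a4@(0,0):SW a5@(2,2):NE
t=2: a0@(1,1):NW a1@(0,3):N a2@(0,0):E a3@(1,3):W a4@(1,3):SW a5@(1,3):NE
t=3: a0@(0,0):NW a1@(4,3):N a2@(0,1):E a3@(1,2):W a4@(2,2):SW a5@(0,0):NE
t=4: a0@(4,3):NW a1@(3,3):N a2@(0,2):E a3@(1,1):W a4@(3,1):SW a5@(4,1):NE
t=5: a0@(3,2):NW a1@(2,3):N a2@(0,3):E a3@(1,0):W a4@(4,0):SW a5@(3,2):NE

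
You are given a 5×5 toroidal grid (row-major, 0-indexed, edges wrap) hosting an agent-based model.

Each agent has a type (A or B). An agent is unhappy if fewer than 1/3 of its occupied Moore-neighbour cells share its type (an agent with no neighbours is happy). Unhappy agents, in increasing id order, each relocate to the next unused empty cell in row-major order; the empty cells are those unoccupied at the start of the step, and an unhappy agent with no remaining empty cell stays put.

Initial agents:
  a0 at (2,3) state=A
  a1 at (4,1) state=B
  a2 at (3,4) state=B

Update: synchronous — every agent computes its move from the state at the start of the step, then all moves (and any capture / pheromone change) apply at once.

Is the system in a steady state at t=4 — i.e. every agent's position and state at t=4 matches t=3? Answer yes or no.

t=1: a0@(0,0):A a1@(4,1):B a2@(0,1):B
t=2: a0@(0,2):A a1@(4,1):B a2@(0,1):B
t=3: a0@(0,0):A a1@(4,1):B a2@(0,1):B
t=4: a0@(0,2):A a1@(4,1):B a2@(0,1):B

no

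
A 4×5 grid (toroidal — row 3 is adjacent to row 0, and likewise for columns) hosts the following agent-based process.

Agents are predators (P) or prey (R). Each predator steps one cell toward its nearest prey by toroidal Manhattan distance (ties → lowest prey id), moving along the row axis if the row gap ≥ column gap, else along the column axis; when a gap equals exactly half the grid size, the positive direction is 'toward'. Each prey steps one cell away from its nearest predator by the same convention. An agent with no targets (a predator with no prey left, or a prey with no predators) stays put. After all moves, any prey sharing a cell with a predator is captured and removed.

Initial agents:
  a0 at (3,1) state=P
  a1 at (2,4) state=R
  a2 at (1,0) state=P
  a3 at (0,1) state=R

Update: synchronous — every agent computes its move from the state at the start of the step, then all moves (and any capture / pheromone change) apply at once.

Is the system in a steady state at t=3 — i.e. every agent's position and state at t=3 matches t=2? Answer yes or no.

no

t=1: a0@(0,1):P a1@(3,4):R a2@(2,0):P a3@(1,1):R
t=2: a0@(1,1):P a1@(0,4):R a2@(3,0):P a3@(2,1):R
t=3: a0@(2,1):P a1@(1,4):R a2@(0,0):P a3@(3,1):R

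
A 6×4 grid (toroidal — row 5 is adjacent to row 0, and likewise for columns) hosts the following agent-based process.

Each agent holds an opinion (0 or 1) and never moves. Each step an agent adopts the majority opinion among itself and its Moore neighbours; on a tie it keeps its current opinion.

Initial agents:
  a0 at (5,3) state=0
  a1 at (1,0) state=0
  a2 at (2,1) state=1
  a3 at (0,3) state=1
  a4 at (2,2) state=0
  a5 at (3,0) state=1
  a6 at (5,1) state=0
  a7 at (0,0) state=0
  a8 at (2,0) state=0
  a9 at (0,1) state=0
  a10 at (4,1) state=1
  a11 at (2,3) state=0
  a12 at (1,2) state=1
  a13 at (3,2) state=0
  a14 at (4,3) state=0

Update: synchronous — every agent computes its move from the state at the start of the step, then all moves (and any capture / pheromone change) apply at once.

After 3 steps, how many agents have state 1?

t=1: a0@(5,3):0 a1@(1,0):0 a2@(2,1):0 a3@(0,3):0 a4@(2,2):0 a5@(3,0):1 a6@(5,1):0 a7@(0,0):0 a8@(2,0):0 a9@(0,1):0 a10@(4,1):1 a11@(2,3):0 a12@(1,2):1 a13@(3,2):0 a14@(4,3):0
t=2: a0@(5,3):0 a1@(1,0):0 a2@(2,1):0 a3@(0,3):0 a4@(2,2):0 a5@(3,0):0 a6@(5,1):0 a7@(0,0):0 a8@(2,0):0 a9@(0,1):0 a10@(4,1):1 a11@(2,3):0 a12@(1,2):0 a13@(3,2):0 a14@(4,3):0
t=3: a0@(5,3):0 a1@(1,0):0 a2@(2,1):0 a3@(0,3):0 a4@(2,2):0 a5@(3,0):0 a6@(5,1):0 a7@(0,0):0 a8@(2,0):0 a9@(0,1):0 a10@(4,1):0 a11@(2,3):0 a12@(1,2):0 a13@(3,2):0 a14@(4,3):0

0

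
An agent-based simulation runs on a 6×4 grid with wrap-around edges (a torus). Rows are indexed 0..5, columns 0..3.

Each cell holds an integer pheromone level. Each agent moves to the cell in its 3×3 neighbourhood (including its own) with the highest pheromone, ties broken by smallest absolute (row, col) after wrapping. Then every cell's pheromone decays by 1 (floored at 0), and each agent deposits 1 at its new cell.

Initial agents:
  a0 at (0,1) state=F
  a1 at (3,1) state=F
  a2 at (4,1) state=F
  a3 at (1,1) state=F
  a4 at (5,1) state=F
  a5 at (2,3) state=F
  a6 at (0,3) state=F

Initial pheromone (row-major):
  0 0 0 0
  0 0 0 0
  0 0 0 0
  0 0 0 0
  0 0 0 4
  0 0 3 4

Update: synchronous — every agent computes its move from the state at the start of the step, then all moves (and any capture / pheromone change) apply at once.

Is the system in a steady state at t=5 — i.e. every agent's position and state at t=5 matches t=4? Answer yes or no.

no

t=1: a0@(5,2) a1@(2,0) a2@(5,2) a3@(0,0) a4@(5,2) a5@(1,0) a6@(5,3) | pheromone: 1 0 0 0 / 1 0 0 0 / 1 0 0 0 / 0 0 0 0 / 0 0 0 3 / 0 0 5 4
t=2: a0@(5,2) a1@(1,0) a2@(5,2) a3@(5,3) a4@(5,2) a5@(0,0) a6@(5,2) | pheromone: 1 0 0 0 / 1 0 0 0 / 0 0 0 0 / 0 0 0 0 / 0 0 0 2 / 0 0 8 4
t=3: a0@(5,2) a1@(0,0) a2@(5,2) a3@(5,2) a4@(5,2) a5@(5,3) a6@(5,2) | pheromone: 1 0 0 0 / 0 0 0 0 / 0 0 0 0 / 0 0 0 0 / 0 0 0 1 / 0 0 12 4
t=4: a0@(5,2) a1@(5,3) a2@(5,2) a3@(5,2) a4@(5,2) a5@(5,2) a6@(5,2) | pheromone: 0 0 0 0 / 0 0 0 0 / 0 0 0 0 / 0 0 0 0 / 0 0 0 0 / 0 0 17 4
t=5: a0@(5,2) a1@(5,2) a2@(5,2) a3@(5,2) a4@(5,2) a5@(5,2) a6@(5,2) | pheromone: 0 0 0 0 / 0 0 0 0 / 0 0 0 0 / 0 0 0 0 / 0 0 0 0 / 0 0 23 3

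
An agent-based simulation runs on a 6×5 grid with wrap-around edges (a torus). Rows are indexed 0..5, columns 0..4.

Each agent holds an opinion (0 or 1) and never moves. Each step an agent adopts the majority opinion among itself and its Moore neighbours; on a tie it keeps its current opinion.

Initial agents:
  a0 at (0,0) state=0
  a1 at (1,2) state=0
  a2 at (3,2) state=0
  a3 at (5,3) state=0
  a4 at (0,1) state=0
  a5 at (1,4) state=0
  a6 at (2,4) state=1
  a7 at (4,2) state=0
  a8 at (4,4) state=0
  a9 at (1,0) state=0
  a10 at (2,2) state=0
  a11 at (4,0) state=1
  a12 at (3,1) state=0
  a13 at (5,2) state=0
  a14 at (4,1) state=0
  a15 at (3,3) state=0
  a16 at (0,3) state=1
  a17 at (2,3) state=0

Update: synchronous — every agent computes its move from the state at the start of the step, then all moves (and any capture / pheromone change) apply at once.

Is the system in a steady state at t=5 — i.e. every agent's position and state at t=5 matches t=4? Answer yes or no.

yes

t=1: a0@(0,0):0 a1@(1,2):0 a2@(3,2):0 a3@(5,3):0 a4@(0,1):0 a5@(1,4):0 a6@(2,4):0 a7@(4,2):0 a8@(4,4):0 a9@(1,0):0 a10@(2,2):0 a11@(4,0):0 a12@(3,1):0 a13@(5,2):0 a14@(4,1):0 a15@(3,3):0 a16@(0,3):0 a17@(2,3):0
t=2: (unchanged — steady state)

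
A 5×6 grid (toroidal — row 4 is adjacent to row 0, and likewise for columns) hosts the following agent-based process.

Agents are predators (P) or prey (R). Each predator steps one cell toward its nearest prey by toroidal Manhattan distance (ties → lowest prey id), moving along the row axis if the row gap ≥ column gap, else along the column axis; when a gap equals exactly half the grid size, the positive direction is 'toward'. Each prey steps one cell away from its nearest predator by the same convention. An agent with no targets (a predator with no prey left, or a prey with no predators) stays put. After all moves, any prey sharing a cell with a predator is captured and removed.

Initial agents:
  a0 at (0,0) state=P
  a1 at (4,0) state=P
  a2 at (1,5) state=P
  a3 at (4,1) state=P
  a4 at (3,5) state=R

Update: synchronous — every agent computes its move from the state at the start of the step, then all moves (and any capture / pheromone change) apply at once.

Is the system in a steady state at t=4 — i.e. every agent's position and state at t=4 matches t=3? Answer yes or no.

yes

t=1: a0@(4,0):P a1@(3,0):P a2@(2,5):P a3@(4,0):P
t=2: (unchanged — steady state)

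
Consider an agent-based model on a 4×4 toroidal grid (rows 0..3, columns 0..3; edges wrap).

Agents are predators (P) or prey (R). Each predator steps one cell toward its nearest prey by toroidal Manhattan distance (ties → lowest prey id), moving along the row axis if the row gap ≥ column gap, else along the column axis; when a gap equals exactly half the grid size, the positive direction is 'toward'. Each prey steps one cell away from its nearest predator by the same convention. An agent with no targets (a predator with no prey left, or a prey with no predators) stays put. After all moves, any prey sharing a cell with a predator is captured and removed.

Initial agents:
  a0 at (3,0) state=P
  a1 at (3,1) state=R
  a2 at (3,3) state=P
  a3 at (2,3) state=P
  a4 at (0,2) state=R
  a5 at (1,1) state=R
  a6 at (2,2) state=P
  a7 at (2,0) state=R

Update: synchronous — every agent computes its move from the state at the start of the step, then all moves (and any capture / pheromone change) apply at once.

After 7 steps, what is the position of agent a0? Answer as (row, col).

(1, 1)

t=1: a0@(3,1):P a2@(3,0):P a3@(2,0):P a4@(1,2):R a5@(0,1):R a6@(3,2):P a7@(1,0):R
t=2: a0@(0,1):P a2@(0,0):P a3@(1,0):P a5@(1,1):R a6@(0,2):P
t=3: a0@(1,1):P a2@(1,0):P a3@(1,1):P a5@(2,1):R a6@(1,2):P
t=4: a0@(2,1):P a2@(2,0):P a3@(2,1):P a5@(3,1):R a6@(2,2):P
t=5: a0@(3,1):P a2@(3,0):P a3@(3,1):P a5@(0,1):R a6@(3,2):P
t=6: a0@(0,1):P a2@(0,0):P a3@(0,1):P a5@(1,1):R a6@(0,2):P
t=7: a0@(1,1):P a2@(1,0):P a3@(1,1):P a5@(2,1):R a6@(1,2):P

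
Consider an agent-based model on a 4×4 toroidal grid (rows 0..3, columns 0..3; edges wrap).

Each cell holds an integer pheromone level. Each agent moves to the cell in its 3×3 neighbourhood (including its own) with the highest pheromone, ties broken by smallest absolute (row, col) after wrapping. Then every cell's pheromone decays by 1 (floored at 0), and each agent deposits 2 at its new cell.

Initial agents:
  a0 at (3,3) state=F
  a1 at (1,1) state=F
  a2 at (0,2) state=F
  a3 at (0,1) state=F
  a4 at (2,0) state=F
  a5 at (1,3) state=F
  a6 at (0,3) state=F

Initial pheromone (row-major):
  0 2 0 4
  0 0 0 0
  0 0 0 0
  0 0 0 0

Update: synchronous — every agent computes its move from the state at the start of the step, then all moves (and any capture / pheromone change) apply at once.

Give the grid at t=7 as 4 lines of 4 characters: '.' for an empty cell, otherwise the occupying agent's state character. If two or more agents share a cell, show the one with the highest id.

t=1: a0@(0,3) a1@(0,1) a2@(0,3) a3@(0,1) a4@(1,0) a5@(0,3) a6@(0,3) | pheromone: 0 5 0 11 / 2 0 0 0 / 0 0 0 0 / 0 0 0 0
t=2: a0@(0,3) a1@(0,1) a2@(0,3) a3@(0,1) a4@(0,3) a5@(0,3) a6@(0,3) | pheromone: 0 8 0 20 / 1 0 0 0 / 0 0 0 0 / 0 0 0 0
t=3: a0@(0,3) a1@(0,1) a2@(0,3) a3@(0,1) a4@(0,3) a5@(0,3) a6@(0,3) | pheromone: 0 11 0 29 / 0 0 0 0 / 0 0 0 0 / 0 0 0 0
t=4: a0@(0,3) a1@(0,1) a2@(0,3) a3@(0,1) a4@(0,3) a5@(0,3) a6@(0,3) | pheromone: 0 14 0 38 / 0 0 0 0 / 0 0 0 0 / 0 0 0 0
t=5: a0@(0,3) a1@(0,1) a2@(0,3) a3@(0,1) a4@(0,3) a5@(0,3) a6@(0,3) | pheromone: 0 17 0 47 / 0 0 0 0 / 0 0 0 0 / 0 0 0 0
t=6: a0@(0,3) a1@(0,1) a2@(0,3) a3@(0,1) a4@(0,3) a5@(0,3) a6@(0,3) | pheromone: 0 20 0 56 / 0 0 0 0 / 0 0 0 0 / 0 0 0 0
t=7: a0@(0,3) a1@(0,1) a2@(0,3) a3@(0,1) a4@(0,3) a5@(0,3) a6@(0,3) | pheromone: 0 23 0 65 / 0 0 0 0 / 0 0 0 0 / 0 0 0 0

.F.F
....
....
....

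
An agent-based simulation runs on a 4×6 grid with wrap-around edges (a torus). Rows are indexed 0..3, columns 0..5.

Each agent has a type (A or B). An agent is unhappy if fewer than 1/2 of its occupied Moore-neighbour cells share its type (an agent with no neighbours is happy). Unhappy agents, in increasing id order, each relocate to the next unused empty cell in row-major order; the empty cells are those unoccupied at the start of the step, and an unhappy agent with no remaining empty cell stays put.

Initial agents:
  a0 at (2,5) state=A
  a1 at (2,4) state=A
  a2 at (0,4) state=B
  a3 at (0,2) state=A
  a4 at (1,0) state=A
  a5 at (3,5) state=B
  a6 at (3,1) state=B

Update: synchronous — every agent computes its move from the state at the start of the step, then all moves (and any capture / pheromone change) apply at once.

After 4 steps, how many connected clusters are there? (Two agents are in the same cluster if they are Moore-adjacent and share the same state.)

t=1: a0@(2,5):A a1@(2,4):A a2@(0,4):B a3@(0,0):A a4@(1,0):A a5@(0,1):B a6@(0,3):B
t=2: a0@(2,5):A a1@(2,4):A a2@(0,4):B a3@(0,0):A a4@(1,0):A a5@(0,2):B a6@(0,3):B
t=3: (unchanged — steady state)

2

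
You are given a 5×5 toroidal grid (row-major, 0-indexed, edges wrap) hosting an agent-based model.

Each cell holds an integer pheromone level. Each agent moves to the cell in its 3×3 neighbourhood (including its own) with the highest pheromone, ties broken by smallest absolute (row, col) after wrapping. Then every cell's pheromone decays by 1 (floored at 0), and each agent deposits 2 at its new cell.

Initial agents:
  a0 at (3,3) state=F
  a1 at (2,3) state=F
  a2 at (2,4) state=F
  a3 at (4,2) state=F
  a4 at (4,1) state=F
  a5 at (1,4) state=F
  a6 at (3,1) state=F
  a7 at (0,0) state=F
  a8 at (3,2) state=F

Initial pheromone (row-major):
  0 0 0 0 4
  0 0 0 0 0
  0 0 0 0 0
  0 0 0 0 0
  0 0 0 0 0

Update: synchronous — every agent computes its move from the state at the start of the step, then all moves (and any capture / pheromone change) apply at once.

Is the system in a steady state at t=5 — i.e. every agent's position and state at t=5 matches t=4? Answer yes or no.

no

t=1: a0@(2,2) a1@(1,2) a2@(1,0) a3@(0,1) a4@(0,0) a5@(0,4) a6@(2,0) a7@(0,4) a8@(2,1) | pheromone: 2 2 0 0 7 / 2 0 2 0 0 / 2 2 2 0 0 / 0 0 0 0 0 / 0 0 0 0 0
t=2: a0@(1,2) a1@(0,1) a2@(0,4) a3@(0,0) a4@(0,4) a5@(0,4) a6@(1,0) a7@(0,4) a8@(1,0) | pheromone: 3 3 0 0 14 / 5 0 3 0 0 / 1 1 1 0 0 / 0 0 0 0 0 / 0 0 0 0 0
t=3: a0@(0,1) a1@(1,0) a2@(0,4) a3@(0,4) a4@(0,4) a5@(0,4) a6@(0,4) a7@(0,4) a8@(0,4) | pheromone: 2 4 0 0 27 / 6 0 2 0 0 / 0 0 0 0 0 / 0 0 0 0 0 / 0 0 0 0 0
t=4: a0@(1,0) a1@(0,4) a2@(0,4) a3@(0,4) a4@(0,4) a5@(0,4) a6@(0,4) a7@(0,4) a8@(0,4) | pheromone: 1 3 0 0 42 / 7 0 1 0 0 / 0 0 0 0 0 / 0 0 0 0 0 / 0 0 0 0 0
t=5: a0@(0,4) a1@(0,4) a2@(0,4) a3@(0,4) a4@(0,4) a5@(0,4) a6@(0,4) a7@(0,4) a8@(0,4) | pheromone: 0 2 0 0 59 / 6 0 0 0 0 / 0 0 0 0 0 / 0 0 0 0 0 / 0 0 0 0 0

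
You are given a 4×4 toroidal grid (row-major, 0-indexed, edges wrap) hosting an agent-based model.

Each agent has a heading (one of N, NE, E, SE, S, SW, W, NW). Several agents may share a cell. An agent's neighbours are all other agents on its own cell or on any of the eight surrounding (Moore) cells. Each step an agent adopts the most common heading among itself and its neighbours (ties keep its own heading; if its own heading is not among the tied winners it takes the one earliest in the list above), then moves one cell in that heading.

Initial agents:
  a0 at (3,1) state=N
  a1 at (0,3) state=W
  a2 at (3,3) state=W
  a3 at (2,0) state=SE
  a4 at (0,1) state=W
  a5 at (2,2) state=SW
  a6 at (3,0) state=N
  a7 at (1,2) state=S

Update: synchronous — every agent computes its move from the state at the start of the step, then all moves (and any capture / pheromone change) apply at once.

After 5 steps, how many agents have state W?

3

t=1: a0@(2,1):N a1@(0,2):W a2@(3,2):W a3@(1,0):N a4@(3,1):N a5@(3,1):SW a6@(3,3):W a7@(1,1):W
t=2: a0@(1,1):N a1@(0,1):W a2@(3,1):W a3@(0,0):N a4@(2,1):N a5@(2,1):N a6@(3,2):W a7@(1,0):W
t=3: a0@(0,1):N a1@(0,0):W a2@(3,0):W a3@(0,3):W a4@(1,1):N a5@(1,1):N a6@(3,1):W a7@(0,0):N
t=4: a0@(3,1):N a1@(0,3):W a2@(3,3):W a3@(0,2):W a4@(0,1):N a5@(0,1):N a6@(3,0):W a7@(3,0):N
t=5: a0@(2,1):N a1@(0,2):W a2@(3,2):W a3@(0,1):W a4@(3,1):N a5@(3,1):N a6@(2,0):N a7@(2,0):N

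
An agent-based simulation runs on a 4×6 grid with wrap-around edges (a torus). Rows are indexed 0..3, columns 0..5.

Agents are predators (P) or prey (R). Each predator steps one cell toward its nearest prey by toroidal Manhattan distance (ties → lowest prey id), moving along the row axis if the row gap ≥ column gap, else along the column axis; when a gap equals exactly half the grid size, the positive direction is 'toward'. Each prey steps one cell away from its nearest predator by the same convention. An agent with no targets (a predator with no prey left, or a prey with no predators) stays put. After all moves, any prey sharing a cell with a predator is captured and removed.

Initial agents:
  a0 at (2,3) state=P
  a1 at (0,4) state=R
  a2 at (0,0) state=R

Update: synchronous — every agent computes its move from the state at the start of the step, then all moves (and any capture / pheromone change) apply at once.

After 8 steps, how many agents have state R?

2

t=1: a0@(3,3):P a1@(3,4):R a2@(0,5):R
t=2: a0@(3,4):P a1@(3,5):R a2@(0,0):R
t=3: a0@(3,5):P a1@(3,0):R a2@(0,1):R
t=4: a0@(3,0):P a1@(3,1):R a2@(0,2):R
t=5: a0@(3,1):P a1@(3,2):R a2@(0,3):R
t=6: a0@(3,2):P a1@(3,3):R a2@(0,4):R
t=7: a0@(3,3):P a1@(3,4):R a2@(0,5):R
t=8: a0@(3,4):P a1@(3,5):R a2@(0,0):R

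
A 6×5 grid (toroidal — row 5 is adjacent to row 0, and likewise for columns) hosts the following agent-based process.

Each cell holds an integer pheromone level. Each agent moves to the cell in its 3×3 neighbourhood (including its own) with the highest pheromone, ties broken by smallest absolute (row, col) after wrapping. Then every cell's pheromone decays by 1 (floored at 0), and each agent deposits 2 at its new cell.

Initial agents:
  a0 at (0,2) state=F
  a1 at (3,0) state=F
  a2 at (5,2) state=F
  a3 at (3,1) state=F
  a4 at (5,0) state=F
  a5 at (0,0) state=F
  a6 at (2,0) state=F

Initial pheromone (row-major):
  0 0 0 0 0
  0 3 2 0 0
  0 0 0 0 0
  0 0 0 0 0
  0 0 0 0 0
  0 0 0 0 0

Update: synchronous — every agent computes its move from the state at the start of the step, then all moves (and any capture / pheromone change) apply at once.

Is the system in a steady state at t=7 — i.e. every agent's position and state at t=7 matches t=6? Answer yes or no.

t=1: a0@(1,1) a1@(2,0) a2@(0,1) a3@(2,0) a4@(0,0) a5@(1,1) a6@(1,1) | pheromone: 2 2 0 0 0 / 0 8 1 0 0 / 4 0 0 0 0 / 0 0 0 0 0 / 0 0 0 0 0 / 0 0 0 0 0
t=2: a0@(1,1) a1@(1,1) a2@(1,1) a3@(1,1) a4@(1,1) a5@(1,1) a6@(1,1) | pheromone: 1 1 0 0 0 / 0 21 0 0 0 / 3 0 0 0 0 / 0 0 0 0 0 / 0 0 0 0 0 / 0 0 0 0 0
t=3: a0@(1,1) a1@(1,1) a2@(1,1) a3@(1,1) a4@(1,1) a5@(1,1) a6@(1,1) | pheromone: 0 0 0 0 0 / 0 34 0 0 0 / 2 0 0 0 0 / 0 0 0 0 0 / 0 0 0 0 0 / 0 0 0 0 0
t=4: a0@(1,1) a1@(1,1) a2@(1,1) a3@(1,1) a4@(1,1) a5@(1,1) a6@(1,1) | pheromone: 0 0 0 0 0 / 0 47 0 0 0 / 1 0 0 0 0 / 0 0 0 0 0 / 0 0 0 0 0 / 0 0 0 0 0
t=5: a0@(1,1) a1@(1,1) a2@(1,1) a3@(1,1) a4@(1,1) a5@(1,1) a6@(1,1) | pheromone: 0 0 0 0 0 / 0 60 0 0 0 / 0 0 0 0 0 / 0 0 0 0 0 / 0 0 0 0 0 / 0 0 0 0 0
t=6: a0@(1,1) a1@(1,1) a2@(1,1) a3@(1,1) a4@(1,1) a5@(1,1) a6@(1,1) | pheromone: 0 0 0 0 0 / 0 73 0 0 0 / 0 0 0 0 0 / 0 0 0 0 0 / 0 0 0 0 0 / 0 0 0 0 0
t=7: a0@(1,1) a1@(1,1) a2@(1,1) a3@(1,1) a4@(1,1) a5@(1,1) a6@(1,1) | pheromone: 0 0 0 0 0 / 0 86 0 0 0 / 0 0 0 0 0 / 0 0 0 0 0 / 0 0 0 0 0 / 0 0 0 0 0

yes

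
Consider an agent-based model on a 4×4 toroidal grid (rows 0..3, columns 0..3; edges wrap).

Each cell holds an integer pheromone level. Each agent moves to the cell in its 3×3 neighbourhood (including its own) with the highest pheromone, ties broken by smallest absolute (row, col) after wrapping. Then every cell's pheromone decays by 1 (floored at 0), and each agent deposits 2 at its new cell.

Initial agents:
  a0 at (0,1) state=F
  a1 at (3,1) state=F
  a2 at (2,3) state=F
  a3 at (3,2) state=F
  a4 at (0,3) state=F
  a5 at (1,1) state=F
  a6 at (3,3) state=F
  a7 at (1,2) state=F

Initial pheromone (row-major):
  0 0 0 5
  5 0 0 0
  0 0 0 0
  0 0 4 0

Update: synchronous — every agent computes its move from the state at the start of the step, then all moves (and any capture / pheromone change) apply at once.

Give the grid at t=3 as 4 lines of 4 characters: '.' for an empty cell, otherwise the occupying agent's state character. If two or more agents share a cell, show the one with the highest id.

...F
....
....
....

t=1: a0@(1,0) a1@(3,2) a2@(1,0) a3@(0,3) a4@(0,3) a5@(1,0) a6@(0,3) a7@(0,3) | pheromone: 0 0 0 12 / 10 0 0 0 / 0 0 0 0 / 0 0 5 0
t=2: a0@(0,3) a1@(0,3) a2@(0,3) a3@(0,3) a4@(0,3) a5@(0,3) a6@(0,3) a7@(0,3) | pheromone: 0 0 0 27 / 9 0 0 0 / 0 0 0 0 / 0 0 4 0
t=3: a0@(0,3) a1@(0,3) a2@(0,3) a3@(0,3) a4@(0,3) a5@(0,3) a6@(0,3) a7@(0,3) | pheromone: 0 0 0 42 / 8 0 0 0 / 0 0 0 0 / 0 0 3 0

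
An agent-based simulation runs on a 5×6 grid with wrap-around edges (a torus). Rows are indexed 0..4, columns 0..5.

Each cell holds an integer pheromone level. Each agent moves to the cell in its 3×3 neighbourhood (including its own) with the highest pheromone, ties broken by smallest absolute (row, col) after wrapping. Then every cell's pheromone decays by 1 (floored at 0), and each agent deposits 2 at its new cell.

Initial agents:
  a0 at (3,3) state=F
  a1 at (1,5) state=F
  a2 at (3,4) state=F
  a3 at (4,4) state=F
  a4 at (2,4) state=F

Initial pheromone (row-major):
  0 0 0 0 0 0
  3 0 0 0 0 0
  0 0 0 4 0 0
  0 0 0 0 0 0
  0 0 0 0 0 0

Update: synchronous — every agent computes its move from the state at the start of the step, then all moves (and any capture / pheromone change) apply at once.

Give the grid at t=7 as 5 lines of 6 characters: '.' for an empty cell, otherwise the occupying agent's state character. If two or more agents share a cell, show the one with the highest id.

...F..
F.....
...F..
......
......

t=1: a0@(2,3) a1@(1,0) a2@(2,3) a3@(0,3) a4@(2,3) | pheromone: 0 0 0 2 0 0 / 4 0 0 0 0 0 / 0 0 0 9 0 0 / 0 0 0 0 0 0 / 0 0 0 0 0 0
t=2: a0@(2,3) a1@(1,0) a2@(2,3) a3@(0,3) a4@(2,3) | pheromone: 0 0 0 3 0 0 / 5 0 0 0 0 0 / 0 0 0 14 0 0 / 0 0 0 0 0 0 / 0 0 0 0 0 0
t=3: a0@(2,3) a1@(1,0) a2@(2,3) a3@(0,3) a4@(2,3) | pheromone: 0 0 0 4 0 0 / 6 0 0 0 0 0 / 0 0 0 19 0 0 / 0 0 0 0 0 0 / 0 0 0 0 0 0
t=4: a0@(2,3) a1@(1,0) a2@(2,3) a3@(0,3) a4@(2,3) | pheromone: 0 0 0 5 0 0 / 7 0 0 0 0 0 / 0 0 0 24 0 0 / 0 0 0 0 0 0 / 0 0 0 0 0 0
t=5: a0@(2,3) a1@(1,0) a2@(2,3) a3@(0,3) a4@(2,3) | pheromone: 0 0 0 6 0 0 / 8 0 0 0 0 0 / 0 0 0 29 0 0 / 0 0 0 0 0 0 / 0 0 0 0 0 0
t=6: a0@(2,3) a1@(1,0) a2@(2,3) a3@(0,3) a4@(2,3) | pheromone: 0 0 0 7 0 0 / 9 0 0 0 0 0 / 0 0 0 34 0 0 / 0 0 0 0 0 0 / 0 0 0 0 0 0
t=7: a0@(2,3) a1@(1,0) a2@(2,3) a3@(0,3) a4@(2,3) | pheromone: 0 0 0 8 0 0 / 10 0 0 0 0 0 / 0 0 0 39 0 0 / 0 0 0 0 0 0 / 0 0 0 0 0 0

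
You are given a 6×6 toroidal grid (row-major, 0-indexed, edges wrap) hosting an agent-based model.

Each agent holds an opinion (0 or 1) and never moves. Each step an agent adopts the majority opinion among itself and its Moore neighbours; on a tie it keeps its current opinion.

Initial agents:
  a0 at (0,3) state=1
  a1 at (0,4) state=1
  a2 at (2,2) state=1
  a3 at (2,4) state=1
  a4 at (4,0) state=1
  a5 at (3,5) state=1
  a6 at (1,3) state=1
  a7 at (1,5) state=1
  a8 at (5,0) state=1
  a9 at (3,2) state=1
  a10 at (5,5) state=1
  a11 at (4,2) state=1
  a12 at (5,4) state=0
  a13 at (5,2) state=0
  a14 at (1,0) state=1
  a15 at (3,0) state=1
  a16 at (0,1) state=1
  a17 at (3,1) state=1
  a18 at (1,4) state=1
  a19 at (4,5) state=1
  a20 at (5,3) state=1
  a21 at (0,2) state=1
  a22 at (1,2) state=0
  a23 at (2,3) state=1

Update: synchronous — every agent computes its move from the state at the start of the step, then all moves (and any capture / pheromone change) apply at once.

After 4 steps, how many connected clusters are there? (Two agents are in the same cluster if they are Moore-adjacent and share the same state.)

t=1: a0@(0,3):1 a1@(0,4):1 a2@(2,2):1 a3@(2,4):1 a4@(4,0):1 a5@(3,5):1 a6@(1,3):1 a7@(1,5):1 a8@(5,0):1 a9@(3,2):1 a10@(5,5):1 a11@(4,2):1 a12@(5,4):1 a13@(5,2):1 a14@(1,0):1 a15@(3,0):1 a16@(0,1):1 a17@(3,1):1 a18@(1,4):1 a19@(4,5):1 a20@(5,3):1 a21@(0,2):1 a22@(1,2):1 a23@(2,3):1
t=2: (unchanged — steady state)

1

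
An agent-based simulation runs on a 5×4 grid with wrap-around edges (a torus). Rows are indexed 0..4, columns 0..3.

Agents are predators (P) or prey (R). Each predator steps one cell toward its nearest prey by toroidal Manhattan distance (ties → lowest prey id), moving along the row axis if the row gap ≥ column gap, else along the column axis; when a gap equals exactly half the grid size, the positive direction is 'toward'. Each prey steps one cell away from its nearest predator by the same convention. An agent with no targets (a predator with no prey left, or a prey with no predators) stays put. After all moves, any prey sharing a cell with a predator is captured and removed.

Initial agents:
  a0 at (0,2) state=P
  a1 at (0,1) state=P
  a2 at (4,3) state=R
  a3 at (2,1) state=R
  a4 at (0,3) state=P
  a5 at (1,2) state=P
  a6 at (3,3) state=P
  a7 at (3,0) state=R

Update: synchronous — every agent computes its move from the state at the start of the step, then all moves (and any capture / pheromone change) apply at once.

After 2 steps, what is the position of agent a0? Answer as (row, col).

t=1: a0@(4,2):P a1@(1,1):P a2@(3,3):R a3@(3,1):R a4@(4,3):P a5@(2,2):P a6@(4,3):P a7@(3,1):R
t=2: a0@(3,2):P a1@(2,1):P a2@(2,3):R a4@(3,3):P a5@(3,2):P a6@(3,3):P

(3, 2)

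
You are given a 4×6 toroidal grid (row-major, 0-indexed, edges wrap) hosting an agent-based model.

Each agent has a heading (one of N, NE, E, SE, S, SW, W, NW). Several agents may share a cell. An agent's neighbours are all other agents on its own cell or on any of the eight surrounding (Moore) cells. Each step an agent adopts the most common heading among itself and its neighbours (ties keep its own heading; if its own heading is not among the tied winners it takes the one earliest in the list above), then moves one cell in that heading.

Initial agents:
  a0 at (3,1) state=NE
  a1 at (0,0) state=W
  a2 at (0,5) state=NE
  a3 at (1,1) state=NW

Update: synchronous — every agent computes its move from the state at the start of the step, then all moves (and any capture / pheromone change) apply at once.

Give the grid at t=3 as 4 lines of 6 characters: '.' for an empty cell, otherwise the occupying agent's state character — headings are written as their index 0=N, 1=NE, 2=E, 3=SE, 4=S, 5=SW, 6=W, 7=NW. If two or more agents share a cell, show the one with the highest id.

t=1: a0@(2,2):NE a1@(3,1):NE a2@(3,0):NE a3@(0,0):NW
t=2: a0@(1,3):NE a1@(2,2):NE a2@(2,1):NE a3@(3,1):NE
t=3: a0@(0,4):NE a1@(1,3):NE a2@(1,2):NE a3@(2,2):NE

....1.
..11..
..1...
......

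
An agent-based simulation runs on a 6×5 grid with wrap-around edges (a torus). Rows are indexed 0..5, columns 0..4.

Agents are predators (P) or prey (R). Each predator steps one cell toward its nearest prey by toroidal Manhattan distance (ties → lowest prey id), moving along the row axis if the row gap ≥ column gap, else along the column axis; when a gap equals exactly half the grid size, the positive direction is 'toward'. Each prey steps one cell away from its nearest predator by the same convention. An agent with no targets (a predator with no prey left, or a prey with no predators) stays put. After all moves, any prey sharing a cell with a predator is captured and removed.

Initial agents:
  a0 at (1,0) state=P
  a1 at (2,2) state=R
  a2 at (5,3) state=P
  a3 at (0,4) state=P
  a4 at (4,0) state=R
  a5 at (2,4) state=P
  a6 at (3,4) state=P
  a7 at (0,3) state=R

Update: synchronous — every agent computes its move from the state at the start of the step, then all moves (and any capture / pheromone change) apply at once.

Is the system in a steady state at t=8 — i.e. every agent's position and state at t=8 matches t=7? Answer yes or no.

no

t=1: a0@(1,1):P a1@(2,1):R a2@(0,3):P a3@(0,3):P a4@(5,0):R a5@(2,3):P a6@(4,4):P a7@(1,3):R
t=2: a0@(2,1):P a1@(3,1):R a2@(1,3):P a3@(1,3):P a4@(0,0):R a5@(1,3):P a6@(5,4):P a7@(2,3):R
t=3: a0@(3,1):P a1@(4,1):R a2@(2,3):P a3@(2,3):P a4@(1,0):R a5@(2,3):P a6@(0,4):P a7@(3,3):R
t=4: a0@(4,1):P a1@(5,1):R a2@(3,3):P a3@(3,3):P a4@(2,0):R a5@(3,3):P a6@(1,4):P a7@(4,3):R
t=5: a0@(5,1):P a1@(0,1):R a2@(4,3):P a3@(4,3):P a4@(3,0):R a5@(4,3):P a6@(2,4):P a7@(5,3):R
t=6: a0@(0,1):P a1@(1,1):R a2@(5,3):P a3@(5,3):P a4@(4,0):R a5@(5,3):P a6@(3,4):P a7@(0,3):R
t=7: a0@(1,1):P a1@(2,1):R a2@(0,3):P a3@(0,3):P a4@(5,0):R a5@(0,3):P a6@(4,4):P a7@(1,3):R
t=8: a0@(2,1):P a1@(3,1):R a2@(1,3):P a3@(1,3):P a4@(0,0):R a5@(1,3):P a6@(5,4):P a7@(2,3):R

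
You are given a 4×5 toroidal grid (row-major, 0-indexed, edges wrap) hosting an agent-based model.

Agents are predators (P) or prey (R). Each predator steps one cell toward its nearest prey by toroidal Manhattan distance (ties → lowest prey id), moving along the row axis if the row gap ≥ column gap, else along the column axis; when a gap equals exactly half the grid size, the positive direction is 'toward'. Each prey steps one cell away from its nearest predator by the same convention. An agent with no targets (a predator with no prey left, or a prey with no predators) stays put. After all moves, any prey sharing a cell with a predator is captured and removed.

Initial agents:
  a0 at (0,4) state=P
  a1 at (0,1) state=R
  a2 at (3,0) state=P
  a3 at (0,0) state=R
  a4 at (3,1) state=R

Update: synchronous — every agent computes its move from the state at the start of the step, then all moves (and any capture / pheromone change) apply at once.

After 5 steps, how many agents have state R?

t=1: a0@(0,0):P a1@(0,2):R a2@(0,0):P a3@(0,1):R a4@(3,2):R
t=2: a0@(0,1):P a1@(0,3):R a2@(0,1):P a3@(0,2):R a4@(3,3):R
t=3: a0@(0,2):P a1@(0,4):R a2@(0,2):P a3@(0,3):R a4@(3,4):R
t=4: a0@(0,3):P a1@(0,0):R a2@(0,3):P a3@(0,4):R a4@(3,0):R
t=5: a0@(0,4):P a1@(0,1):R a2@(0,4):P a3@(0,0):R a4@(3,1):R

3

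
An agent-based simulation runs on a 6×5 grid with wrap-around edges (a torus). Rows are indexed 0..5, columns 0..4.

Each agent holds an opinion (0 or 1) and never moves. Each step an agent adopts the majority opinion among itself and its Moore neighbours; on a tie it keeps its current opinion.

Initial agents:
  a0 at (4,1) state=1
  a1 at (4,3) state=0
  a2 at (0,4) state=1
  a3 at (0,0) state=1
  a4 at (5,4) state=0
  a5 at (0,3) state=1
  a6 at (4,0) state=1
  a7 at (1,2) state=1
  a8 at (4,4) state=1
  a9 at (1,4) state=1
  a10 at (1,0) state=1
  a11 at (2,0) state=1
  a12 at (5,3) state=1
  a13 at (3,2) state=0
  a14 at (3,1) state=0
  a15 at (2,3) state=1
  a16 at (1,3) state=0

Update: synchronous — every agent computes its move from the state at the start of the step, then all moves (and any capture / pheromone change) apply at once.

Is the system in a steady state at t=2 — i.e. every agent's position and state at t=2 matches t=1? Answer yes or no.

no

t=1: a0@(4,1):1 a1@(4,3):0 a2@(0,4):1 a3@(0,0):1 a4@(5,4):1 a5@(0,3):1 a6@(4,0):1 a7@(1,2):1 a8@(4,4):1 a9@(1,4):1 a10@(1,0):1 a11@(2,0):1 a12@(5,3):1 a13@(3,2):0 a14@(3,1):1 a15@(2,3):1 a16@(1,3):1
t=2: a0@(4,1):1 a1@(4,3):1 a2@(0,4):1 a3@(0,0):1 a4@(5,4):1 a5@(0,3):1 a6@(4,0):1 a7@(1,2):1 a8@(4,4):1 a9@(1,4):1 a10@(1,0):1 a11@(2,0):1 a12@(5,3):1 a13@(3,2):1 a14@(3,1):1 a15@(2,3):1 a16@(1,3):1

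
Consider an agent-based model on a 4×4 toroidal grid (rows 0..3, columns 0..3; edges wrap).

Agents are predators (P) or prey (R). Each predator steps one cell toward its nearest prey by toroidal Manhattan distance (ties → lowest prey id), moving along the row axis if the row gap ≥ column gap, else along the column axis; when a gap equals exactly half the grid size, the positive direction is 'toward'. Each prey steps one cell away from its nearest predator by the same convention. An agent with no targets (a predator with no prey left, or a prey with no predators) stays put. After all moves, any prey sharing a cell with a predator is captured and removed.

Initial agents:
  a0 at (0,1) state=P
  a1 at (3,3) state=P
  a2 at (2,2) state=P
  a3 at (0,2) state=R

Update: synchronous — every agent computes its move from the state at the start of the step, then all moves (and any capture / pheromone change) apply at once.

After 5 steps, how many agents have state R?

t=1: a0@(0,2):P a1@(0,3):P a2@(3,2):P
t=2: (unchanged — steady state)

0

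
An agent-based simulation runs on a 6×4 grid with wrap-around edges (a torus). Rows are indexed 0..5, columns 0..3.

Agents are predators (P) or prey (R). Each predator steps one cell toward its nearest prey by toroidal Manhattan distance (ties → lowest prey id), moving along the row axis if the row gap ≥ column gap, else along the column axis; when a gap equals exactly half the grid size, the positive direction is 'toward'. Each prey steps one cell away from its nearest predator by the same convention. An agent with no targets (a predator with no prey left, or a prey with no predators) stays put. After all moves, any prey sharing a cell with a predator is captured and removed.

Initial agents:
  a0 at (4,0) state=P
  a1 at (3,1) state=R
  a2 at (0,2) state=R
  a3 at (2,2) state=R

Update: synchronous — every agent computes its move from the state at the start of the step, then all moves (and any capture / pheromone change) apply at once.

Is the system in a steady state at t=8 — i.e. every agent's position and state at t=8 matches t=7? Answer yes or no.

t=1: a0@(3,0):P a1@(2,1):R a2@(1,2):R a3@(1,2):R
t=2: a0@(2,0):P a1@(1,1):R a2@(0,2):R a3@(0,2):R
t=3: a0@(1,0):P a1@(0,1):R a2@(5,2):R a3@(5,2):R
t=4: a0@(0,0):P a1@(5,1):R a2@(4,2):R a3@(4,2):R
t=5: a0@(5,0):P a1@(4,1):R a2@(3,2):R a3@(3,2):R
t=6: a0@(4,0):P a1@(3,1):R a2@(2,2):R a3@(2,2):R
t=7: a0@(3,0):P a1@(2,1):R a2@(1,2):R a3@(1,2):R
t=8: a0@(2,0):P a1@(1,1):R a2@(0,2):R a3@(0,2):R

no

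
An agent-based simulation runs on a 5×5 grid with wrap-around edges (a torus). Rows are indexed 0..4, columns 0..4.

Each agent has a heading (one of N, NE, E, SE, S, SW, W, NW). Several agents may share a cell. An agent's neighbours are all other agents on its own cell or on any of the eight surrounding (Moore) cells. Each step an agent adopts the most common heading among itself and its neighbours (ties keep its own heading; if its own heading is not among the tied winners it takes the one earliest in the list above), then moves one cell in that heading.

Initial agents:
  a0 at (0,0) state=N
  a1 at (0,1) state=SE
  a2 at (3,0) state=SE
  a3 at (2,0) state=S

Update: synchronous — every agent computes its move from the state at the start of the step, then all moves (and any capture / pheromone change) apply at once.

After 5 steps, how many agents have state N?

t=1: a0@(4,0):N a1@(1,2):SE a2@(4,1):SE a3@(3,0):S
t=2: a0@(3,0):N a1@(2,3):SE a2@(0,2):SE a3@(4,0):S
t=3: a0@(2,0):N a1@(3,4):SE a2@(1,3):SE a3@(0,0):S
t=4: a0@(1,0):N a1@(4,0):SE a2@(2,4):SE a3@(1,0):S
t=5: a0@(0,0):N a1@(0,1):SE a2@(3,0):SE a3@(2,0):S

1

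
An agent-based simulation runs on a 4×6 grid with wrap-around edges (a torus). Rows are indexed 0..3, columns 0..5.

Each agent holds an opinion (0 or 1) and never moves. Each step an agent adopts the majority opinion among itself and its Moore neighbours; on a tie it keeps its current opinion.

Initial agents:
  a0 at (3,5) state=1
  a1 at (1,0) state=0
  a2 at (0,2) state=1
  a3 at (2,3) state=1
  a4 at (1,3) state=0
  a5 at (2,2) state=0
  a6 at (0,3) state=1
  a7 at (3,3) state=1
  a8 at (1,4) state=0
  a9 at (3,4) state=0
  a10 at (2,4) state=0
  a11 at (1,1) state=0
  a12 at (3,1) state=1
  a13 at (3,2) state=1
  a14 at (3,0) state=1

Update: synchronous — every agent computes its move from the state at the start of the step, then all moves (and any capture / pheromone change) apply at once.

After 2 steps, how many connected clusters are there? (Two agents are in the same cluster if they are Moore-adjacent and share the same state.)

3

t=1: a0@(3,5):1 a1@(1,0):0 a2@(0,2):1 a3@(2,3):0 a4@(1,3):0 a5@(2,2):1 a6@(0,3):1 a7@(3,3):1 a8@(1,4):0 a9@(3,4):1 a10@(2,4):0 a11@(1,1):0 a12@(3,1):1 a13@(3,2):1 a14@(3,0):1
t=2: (unchanged — steady state)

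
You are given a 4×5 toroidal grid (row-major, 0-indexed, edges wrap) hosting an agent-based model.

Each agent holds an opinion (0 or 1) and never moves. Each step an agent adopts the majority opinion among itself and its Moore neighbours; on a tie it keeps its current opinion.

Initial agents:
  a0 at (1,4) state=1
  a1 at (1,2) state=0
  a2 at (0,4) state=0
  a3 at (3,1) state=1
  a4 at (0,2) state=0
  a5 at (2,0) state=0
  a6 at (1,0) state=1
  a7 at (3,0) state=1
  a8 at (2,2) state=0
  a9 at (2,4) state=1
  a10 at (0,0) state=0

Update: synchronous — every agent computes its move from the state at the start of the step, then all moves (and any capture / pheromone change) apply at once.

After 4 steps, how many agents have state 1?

7

t=1: a0@(1,4):1 a1@(1,2):0 a2@(0,4):1 a3@(3,1):0 a4@(0,2):0 a5@(2,0):1 a6@(1,0):1 a7@(3,0):1 a8@(2,2):0 a9@(2,4):1 a10@(0,0):1
t=2: (unchanged — steady state)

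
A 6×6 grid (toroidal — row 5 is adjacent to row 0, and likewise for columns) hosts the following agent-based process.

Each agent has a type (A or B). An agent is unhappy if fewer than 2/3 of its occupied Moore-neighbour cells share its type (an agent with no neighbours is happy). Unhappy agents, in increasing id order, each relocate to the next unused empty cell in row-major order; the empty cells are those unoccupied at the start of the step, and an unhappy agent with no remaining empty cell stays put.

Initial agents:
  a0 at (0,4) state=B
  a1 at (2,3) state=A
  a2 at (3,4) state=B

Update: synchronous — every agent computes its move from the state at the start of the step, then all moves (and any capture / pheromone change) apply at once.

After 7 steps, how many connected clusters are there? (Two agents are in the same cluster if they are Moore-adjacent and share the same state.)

t=1: a0@(0,4):B a1@(0,0):A a2@(0,1):B
t=2: a0@(0,4):B a1@(0,2):A a2@(0,3):B
t=3: a0@(0,4):B a1@(0,0):A a2@(0,1):B
t=4: a0@(0,4):B a1@(0,2):A a2@(0,3):B
t=5: a0@(0,4):B a1@(0,0):A a2@(0,1):B
t=6: a0@(0,4):B a1@(0,2):A a2@(0,3):B
t=7: a0@(0,4):B a1@(0,0):A a2@(0,1):B

3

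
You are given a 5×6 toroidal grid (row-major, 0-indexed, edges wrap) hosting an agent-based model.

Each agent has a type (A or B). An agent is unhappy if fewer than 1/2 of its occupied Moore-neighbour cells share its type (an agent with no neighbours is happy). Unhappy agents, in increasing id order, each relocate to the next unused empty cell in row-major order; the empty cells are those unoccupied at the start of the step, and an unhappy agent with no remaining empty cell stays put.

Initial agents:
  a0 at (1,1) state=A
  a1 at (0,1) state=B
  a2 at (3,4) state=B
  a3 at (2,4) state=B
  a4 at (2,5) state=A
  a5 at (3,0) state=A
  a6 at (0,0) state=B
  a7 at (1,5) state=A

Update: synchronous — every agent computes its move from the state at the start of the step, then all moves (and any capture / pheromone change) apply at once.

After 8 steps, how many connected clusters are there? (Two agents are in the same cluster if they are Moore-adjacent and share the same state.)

3

t=1: a0@(0,2):A a1@(0,1):B a2@(3,4):B a3@(0,3):B a4@(2,5):A a5@(3,0):A a6@(0,4):B a7@(0,5):A
t=2: a0@(0,0):A a1@(1,0):B a2@(1,1):B a3@(0,3):B a4@(2,5):A a5@(3,0):A a6@(0,4):B a7@(1,2):A
t=3: a0@(0,1):A a1@(0,2):B a2@(0,5):B a3@(0,3):B a4@(2,5):A a5@(3,0):A a6@(0,4):B a7@(1,3):A
t=4: a0@(0,0):A a1@(1,0):B a2@(0,5):B a3@(0,3):B a4@(2,5):A a5@(3,0):A a6@(0,4):B a7@(1,1):A
t=5: a0@(0,1):A a1@(0,2):B a2@(0,5):B a3@(0,3):B a4@(2,5):A a5@(3,0):A a6@(0,4):B a7@(1,1):A
t=6: a0@(0,1):A a1@(0,0):B a2@(0,5):B a3@(0,3):B a4@(2,5):A a5@(3,0):A a6@(0,4):B a7@(1,1):A
t=7: a0@(0,1):A a1@(0,2):B a2@(0,5):B a3@(0,3):B a4@(2,5):A a5@(3,0):A a6@(0,4):B a7@(1,1):A
t=8: a0@(0,1):A a1@(0,0):B a2@(0,5):B a3@(0,3):B a4@(2,5):A a5@(3,0):A a6@(0,4):B a7@(1,1):A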